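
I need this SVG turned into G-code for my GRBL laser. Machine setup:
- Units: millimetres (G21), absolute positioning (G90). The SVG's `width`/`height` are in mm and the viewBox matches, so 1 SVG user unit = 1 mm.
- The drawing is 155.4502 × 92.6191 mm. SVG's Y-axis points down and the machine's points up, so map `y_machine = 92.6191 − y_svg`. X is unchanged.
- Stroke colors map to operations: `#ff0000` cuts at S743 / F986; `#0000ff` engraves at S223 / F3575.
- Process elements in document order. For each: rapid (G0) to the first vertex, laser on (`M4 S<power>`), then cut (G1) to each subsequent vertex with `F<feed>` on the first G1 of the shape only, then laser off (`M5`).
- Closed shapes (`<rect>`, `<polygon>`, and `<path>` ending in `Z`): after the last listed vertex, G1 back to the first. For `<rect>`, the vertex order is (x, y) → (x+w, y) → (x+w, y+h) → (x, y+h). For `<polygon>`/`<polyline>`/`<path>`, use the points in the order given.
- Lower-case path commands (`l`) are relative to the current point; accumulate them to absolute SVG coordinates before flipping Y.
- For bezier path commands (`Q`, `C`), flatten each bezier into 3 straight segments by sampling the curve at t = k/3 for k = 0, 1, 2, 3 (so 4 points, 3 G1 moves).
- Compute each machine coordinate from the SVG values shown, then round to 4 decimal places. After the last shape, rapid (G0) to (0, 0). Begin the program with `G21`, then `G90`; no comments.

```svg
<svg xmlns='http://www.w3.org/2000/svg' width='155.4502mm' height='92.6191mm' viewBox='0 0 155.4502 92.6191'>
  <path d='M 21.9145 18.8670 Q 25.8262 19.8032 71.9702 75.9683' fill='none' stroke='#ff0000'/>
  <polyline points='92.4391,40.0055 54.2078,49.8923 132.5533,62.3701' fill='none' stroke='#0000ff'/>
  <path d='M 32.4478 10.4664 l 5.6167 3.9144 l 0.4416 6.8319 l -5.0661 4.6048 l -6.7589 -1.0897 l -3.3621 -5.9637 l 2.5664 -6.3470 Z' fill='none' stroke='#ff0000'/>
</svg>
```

1 u = 1 mm; y_m = 92.6191 − y.

[1] `<path>` quadratic bezier, #ff0000→cut S743 F986: (21.9145,73.7521) → (29.2148,66.9914) → (45.9000,47.9577) → (71.9702,16.6508)

[2] `<polyline>` open polyline, #0000ff→engrave S223 F3575: (92.4391,52.6136) → (54.2078,42.7268) → (132.5533,30.2490)

[3] `<path>` regular polygon, #ff0000→cut S743 F986: (32.4478,82.1527) → (38.0645,78.2383) → (38.5061,71.4064) → (33.4400,66.8016) → (26.6811,67.8913) → (23.3190,73.8550) → (25.8854,80.2020) → (32.4478,82.1527) (closed)

G21
G90
G0 X21.9145 Y73.7521
M4 S743
G1 X29.2148 Y66.9914 F986
G1 X45.9000 Y47.9577
G1 X71.9702 Y16.6508
M5
G0 X92.4391 Y52.6136
M4 S223
G1 X54.2078 Y42.7268 F3575
G1 X132.5533 Y30.2490
M5
G0 X32.4478 Y82.1527
M4 S743
G1 X38.0645 Y78.2383 F986
G1 X38.5061 Y71.4064
G1 X33.4400 Y66.8016
G1 X26.6811 Y67.8913
G1 X23.3190 Y73.8550
G1 X25.8854 Y80.2020
G1 X32.4478 Y82.1527
M5
G0 X0.0000 Y0.0000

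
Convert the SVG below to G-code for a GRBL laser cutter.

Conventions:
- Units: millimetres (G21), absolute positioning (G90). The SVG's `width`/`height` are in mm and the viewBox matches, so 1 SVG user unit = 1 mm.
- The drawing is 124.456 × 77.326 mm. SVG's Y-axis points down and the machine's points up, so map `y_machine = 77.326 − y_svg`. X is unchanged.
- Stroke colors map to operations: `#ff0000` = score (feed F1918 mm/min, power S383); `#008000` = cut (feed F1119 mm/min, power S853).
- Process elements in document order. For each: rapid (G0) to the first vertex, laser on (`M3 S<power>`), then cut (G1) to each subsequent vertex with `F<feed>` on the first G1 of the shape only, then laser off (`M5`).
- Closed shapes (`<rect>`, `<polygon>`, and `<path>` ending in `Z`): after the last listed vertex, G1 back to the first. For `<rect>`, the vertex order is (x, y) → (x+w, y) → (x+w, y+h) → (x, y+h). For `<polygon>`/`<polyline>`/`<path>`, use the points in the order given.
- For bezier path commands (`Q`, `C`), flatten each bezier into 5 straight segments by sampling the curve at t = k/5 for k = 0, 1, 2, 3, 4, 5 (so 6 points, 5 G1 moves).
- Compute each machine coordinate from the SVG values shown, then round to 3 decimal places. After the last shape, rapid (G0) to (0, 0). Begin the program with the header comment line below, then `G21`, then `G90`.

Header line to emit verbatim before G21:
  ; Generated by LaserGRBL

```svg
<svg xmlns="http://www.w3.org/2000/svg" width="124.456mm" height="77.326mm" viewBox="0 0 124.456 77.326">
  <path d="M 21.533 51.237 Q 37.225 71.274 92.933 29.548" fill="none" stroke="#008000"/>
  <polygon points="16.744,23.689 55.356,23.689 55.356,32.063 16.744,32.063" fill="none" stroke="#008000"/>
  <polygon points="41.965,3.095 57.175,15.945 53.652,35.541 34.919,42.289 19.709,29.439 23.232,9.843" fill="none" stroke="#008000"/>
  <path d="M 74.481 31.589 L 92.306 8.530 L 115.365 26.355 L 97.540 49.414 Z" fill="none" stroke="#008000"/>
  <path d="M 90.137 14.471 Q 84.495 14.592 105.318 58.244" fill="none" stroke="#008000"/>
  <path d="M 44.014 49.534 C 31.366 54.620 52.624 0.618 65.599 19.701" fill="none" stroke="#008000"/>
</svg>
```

; Generated by LaserGRBL
G21
G90
G0 X21.533 Y26.089
M3 S853
G1 X29.410 Y20.545 F1119
G1 X40.489 Y19.941
G1 X54.769 Y24.279
G1 X72.250 Y33.558
G1 X92.933 Y47.778
M5
G0 X16.744 Y53.637
M3 S853
G1 X55.356 Y53.637 F1119
G1 X55.356 Y45.263
G1 X16.744 Y45.263
G1 X16.744 Y53.637
M5
G0 X41.965 Y74.231
M3 S853
G1 X57.175 Y61.381 F1119
G1 X53.652 Y41.785
G1 X34.919 Y35.037
G1 X19.709 Y47.887
G1 X23.232 Y67.483
G1 X41.965 Y74.231
M5
G0 X74.481 Y45.737
M3 S853
G1 X92.306 Y68.796 F1119
G1 X115.365 Y50.971
G1 X97.540 Y27.912
G1 X74.481 Y45.737
M5
G0 X90.137 Y62.855
M3 S853
G1 X88.939 Y61.065 F1119
G1 X89.858 Y55.793
G1 X92.894 Y47.039
G1 X98.047 Y34.802
G1 X105.318 Y19.082
M5
G0 X44.014 Y27.792
M3 S853
G1 X40.156 Y30.774 F1119
G1 X42.411 Y41.592
G1 X48.753 Y53.903
G1 X57.158 Y61.362
G1 X65.599 Y57.625
M5
G0 X0.000 Y0.000

Since the viewBox matches the mm dimensions, user units are millimetres directly. The only transform is the Y-flip y_m = 77.326 − y_svg.

Shape 1 is a quadratic bezier drawn with `<path>`. Its stroke #008000 means cut at S853, F1119. After flipping Y the toolpath is (21.533,26.089) → (29.410,20.545) → (40.489,19.941) → (54.769,24.279) → (72.250,33.558) → (92.933,47.778).

Shape 2 is a rectangle drawn with `<polygon>`. Its stroke #008000 means cut at S853, F1119. After flipping Y the toolpath is (16.744,53.637) → (55.356,53.637) → (55.356,45.263) → (16.744,45.263) → (16.744,53.637), returning to the start.

Shape 3 is a regular polygon drawn with `<polygon>`. Its stroke #008000 means cut at S853, F1119. After flipping Y the toolpath is (41.965,74.231) → (57.175,61.381) → (53.652,41.785) → (34.919,35.037) → (19.709,47.887) → (23.232,67.483) → (41.965,74.231), returning to the start.

Shape 4 is a regular polygon drawn with `<path>`. Its stroke #008000 means cut at S853, F1119. After flipping Y the toolpath is (74.481,45.737) → (92.306,68.796) → (115.365,50.971) → (97.540,27.912) → (74.481,45.737), returning to the start.

Shape 5 is a quadratic bezier drawn with `<path>`. Its stroke #008000 means cut at S853, F1119. After flipping Y the toolpath is (90.137,62.855) → (88.939,61.065) → (89.858,55.793) → (92.894,47.039) → (98.047,34.802) → (105.318,19.082).

Shape 6 is a cubic bezier drawn with `<path>`. Its stroke #008000 means cut at S853, F1119. After flipping Y the toolpath is (44.014,27.792) → (40.156,30.774) → (42.411,41.592) → (48.753,53.903) → (57.158,61.362) → (65.599,57.625).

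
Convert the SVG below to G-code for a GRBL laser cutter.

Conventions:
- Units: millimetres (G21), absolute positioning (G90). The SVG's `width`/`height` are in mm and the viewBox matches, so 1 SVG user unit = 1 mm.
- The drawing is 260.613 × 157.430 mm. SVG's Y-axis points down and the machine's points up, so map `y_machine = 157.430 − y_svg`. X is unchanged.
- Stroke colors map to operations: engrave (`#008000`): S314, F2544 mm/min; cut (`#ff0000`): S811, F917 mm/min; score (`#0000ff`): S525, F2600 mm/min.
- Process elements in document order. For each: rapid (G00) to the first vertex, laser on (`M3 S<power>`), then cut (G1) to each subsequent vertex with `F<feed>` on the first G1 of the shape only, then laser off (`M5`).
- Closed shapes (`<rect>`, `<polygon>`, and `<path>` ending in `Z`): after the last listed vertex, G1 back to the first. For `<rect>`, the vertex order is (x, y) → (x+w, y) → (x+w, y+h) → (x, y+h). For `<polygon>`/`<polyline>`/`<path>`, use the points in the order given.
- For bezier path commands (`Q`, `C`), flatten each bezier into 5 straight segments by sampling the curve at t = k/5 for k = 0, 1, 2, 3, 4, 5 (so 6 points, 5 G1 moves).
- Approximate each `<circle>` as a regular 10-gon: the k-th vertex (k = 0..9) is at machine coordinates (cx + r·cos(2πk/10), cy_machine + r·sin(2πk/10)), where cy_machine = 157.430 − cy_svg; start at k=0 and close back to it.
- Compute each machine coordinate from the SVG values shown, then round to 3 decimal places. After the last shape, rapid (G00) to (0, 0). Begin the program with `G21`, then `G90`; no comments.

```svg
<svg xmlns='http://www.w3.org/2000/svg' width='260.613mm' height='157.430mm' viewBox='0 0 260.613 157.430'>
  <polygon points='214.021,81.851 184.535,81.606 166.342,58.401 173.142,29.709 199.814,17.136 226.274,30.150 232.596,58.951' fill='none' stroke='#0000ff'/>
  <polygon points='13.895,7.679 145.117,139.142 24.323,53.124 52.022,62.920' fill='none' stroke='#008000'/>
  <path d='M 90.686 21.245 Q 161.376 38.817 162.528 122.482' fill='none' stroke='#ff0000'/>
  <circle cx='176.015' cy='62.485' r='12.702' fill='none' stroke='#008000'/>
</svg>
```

G21
G90
G00 X214.021 Y75.579
M3 S525
G1 X184.535 Y75.824 F2600
G1 X166.342 Y99.029
G1 X173.142 Y127.721
G1 X199.814 Y140.294
G1 X226.274 Y127.280
G1 X232.596 Y98.479
G1 X214.021 Y75.579
M5
G00 X13.895 Y149.751
M3 S314
G1 X145.117 Y18.288 F2544
G1 X24.323 Y104.306
G1 X52.022 Y94.510
G1 X13.895 Y149.751
M5
G00 X90.686 Y136.185
M3 S811
G1 X116.180 Y126.512 F917
G1 X136.112 Y111.553
G1 X150.480 Y91.305
G1 X159.286 Y65.770
G1 X162.528 Y34.948
M5
G00 X188.717 Y94.945
M3 S314
G1 X186.291 Y102.411 F2544
G1 X179.940 Y107.025
G1 X172.090 Y107.025
G1 X165.739 Y102.411
G1 X163.313 Y94.945
G1 X165.739 Y87.479
G1 X172.090 Y82.865
G1 X179.940 Y82.865
G1 X186.291 Y87.479
G1 X188.717 Y94.945
M5
G00 X0.000 Y0.000

Since the viewBox matches the mm dimensions, user units are millimetres directly. The only transform is the Y-flip y_m = 157.430 − y_svg.

Shape 1 is a regular polygon drawn with `<polygon>`. Its stroke #0000ff means score at S525, F2600. After flipping Y the toolpath is (214.021,75.579) → (184.535,75.824) → (166.342,99.029) → (173.142,127.721) → (199.814,140.294) → (226.274,127.280) → (232.596,98.479) → (214.021,75.579), returning to the start.

Shape 2 is a closed polygon drawn with `<polygon>`. Its stroke #008000 means engrave at S314, F2544. After flipping Y the toolpath is (13.895,149.751) → (145.117,18.288) → (24.323,104.306) → (52.022,94.510) → (13.895,149.751), returning to the start.

Shape 3 is a quadratic bezier drawn with `<path>`. Its stroke #ff0000 means cut at S811, F917. After flipping Y the toolpath is (90.686,136.185) → (116.180,126.512) → (136.112,111.553) → (150.480,91.305) → (159.286,65.770) → (162.528,34.948).

Shape 4 is a circle drawn with `<circle>`. Its stroke #008000 means engrave at S314, F2544. After flipping Y the toolpath is (188.717,94.945) → (186.291,102.411) → (179.940,107.025) → (172.090,107.025) → (165.739,102.411) → (163.313,94.945) → (165.739,87.479) → (172.090,82.865) → (179.940,82.865) → (186.291,87.479) → (188.717,94.945), returning to the start.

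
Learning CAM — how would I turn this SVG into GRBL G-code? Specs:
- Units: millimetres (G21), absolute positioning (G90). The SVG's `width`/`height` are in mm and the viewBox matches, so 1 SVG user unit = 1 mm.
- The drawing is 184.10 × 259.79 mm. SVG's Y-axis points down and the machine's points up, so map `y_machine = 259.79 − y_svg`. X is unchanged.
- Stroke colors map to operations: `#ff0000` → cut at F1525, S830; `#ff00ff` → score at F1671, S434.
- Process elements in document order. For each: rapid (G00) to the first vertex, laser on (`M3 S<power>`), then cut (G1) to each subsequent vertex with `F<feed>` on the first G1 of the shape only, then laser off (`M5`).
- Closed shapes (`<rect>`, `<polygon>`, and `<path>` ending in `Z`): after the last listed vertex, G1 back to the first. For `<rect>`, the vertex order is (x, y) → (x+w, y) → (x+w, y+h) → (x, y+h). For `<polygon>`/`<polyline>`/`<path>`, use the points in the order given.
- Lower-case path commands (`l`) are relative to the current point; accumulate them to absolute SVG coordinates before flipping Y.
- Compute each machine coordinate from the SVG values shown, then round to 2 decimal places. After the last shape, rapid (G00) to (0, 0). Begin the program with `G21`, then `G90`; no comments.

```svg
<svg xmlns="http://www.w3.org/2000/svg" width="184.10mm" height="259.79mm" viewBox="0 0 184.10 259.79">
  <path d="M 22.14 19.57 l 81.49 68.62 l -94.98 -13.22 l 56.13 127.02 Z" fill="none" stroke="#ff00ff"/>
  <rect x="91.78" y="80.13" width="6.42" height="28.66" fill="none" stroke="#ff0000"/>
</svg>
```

G21
G90
G00 X22.14 Y240.22
M3 S434
G1 X103.63 Y171.60 F1671
G1 X8.65 Y184.82
G1 X64.78 Y57.80
G1 X22.14 Y240.22
M5
G00 X91.78 Y179.66
M3 S830
G1 X98.20 Y179.66 F1525
G1 X98.20 Y151.00
G1 X91.78 Y151.00
G1 X91.78 Y179.66
M5
G00 X0.00 Y0.00

1 u = 1 mm; y_m = 259.79 − y.

[1] `<path>` closed polygon, #ff00ff→score S434 F1671: (22.14,240.22) → (103.63,171.60) → (8.65,184.82) → (64.78,57.80) → (22.14,240.22) (closed)

[2] `<rect>` rectangle, #ff0000→cut S830 F1525: (91.78,179.66) → (98.20,179.66) → (98.20,151.00) → (91.78,151.00) → (91.78,179.66) (closed)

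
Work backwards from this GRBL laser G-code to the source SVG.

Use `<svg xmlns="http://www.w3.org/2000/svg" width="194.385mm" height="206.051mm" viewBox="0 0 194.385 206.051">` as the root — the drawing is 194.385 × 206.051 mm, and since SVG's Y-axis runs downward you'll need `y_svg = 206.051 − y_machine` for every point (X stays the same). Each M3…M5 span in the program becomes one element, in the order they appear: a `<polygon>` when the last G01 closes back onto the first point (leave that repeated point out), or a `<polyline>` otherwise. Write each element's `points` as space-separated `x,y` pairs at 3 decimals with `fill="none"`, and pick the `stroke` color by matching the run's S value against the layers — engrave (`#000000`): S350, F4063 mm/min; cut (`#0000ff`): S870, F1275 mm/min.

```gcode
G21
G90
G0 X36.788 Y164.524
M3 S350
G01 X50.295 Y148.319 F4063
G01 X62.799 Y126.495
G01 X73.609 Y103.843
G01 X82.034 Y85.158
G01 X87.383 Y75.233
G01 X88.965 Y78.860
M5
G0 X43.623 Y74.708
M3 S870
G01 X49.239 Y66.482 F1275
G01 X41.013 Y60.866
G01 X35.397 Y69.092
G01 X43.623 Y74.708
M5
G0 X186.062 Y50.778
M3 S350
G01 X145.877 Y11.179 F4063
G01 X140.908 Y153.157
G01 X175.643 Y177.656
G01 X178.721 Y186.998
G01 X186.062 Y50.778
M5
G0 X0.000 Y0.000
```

Machine Y-up, SVG Y-down with viewBox height 206.051, so y_svg = 206.051 − y_machine; X carries over.

Run 1: the run's S350 means `#000000` (engrave). The run is open, so emit a `<polyline>` with points (Y-flipped): 36.788,41.527 50.295,57.732 62.799,79.556 73.609,102.208 82.034,120.893 87.383,130.818 88.965,127.191.

Run 2: S870 ⇒ cut layer `#0000ff`. The run returns to its start, so emit a `<polygon>` with points (Y-flipped): 43.623,131.343 49.239,139.569 41.013,145.185 35.397,136.959.

Run 3: the run's S350 means `#000000` (engrave). The run returns to its start, so emit a `<polygon>` with points (Y-flipped): 186.062,155.273 145.877,194.872 140.908,52.894 175.643,28.395 178.721,19.053.

<svg xmlns="http://www.w3.org/2000/svg" width="194.385mm" height="206.051mm" viewBox="0 0 194.385 206.051">
  <polyline points="36.788,41.527 50.295,57.732 62.799,79.556 73.609,102.208 82.034,120.893 87.383,130.818 88.965,127.191" fill="none" stroke="#000000"/>
  <polygon points="43.623,131.343 49.239,139.569 41.013,145.185 35.397,136.959" fill="none" stroke="#0000ff"/>
  <polygon points="186.062,155.273 145.877,194.872 140.908,52.894 175.643,28.395 178.721,19.053" fill="none" stroke="#000000"/>
</svg>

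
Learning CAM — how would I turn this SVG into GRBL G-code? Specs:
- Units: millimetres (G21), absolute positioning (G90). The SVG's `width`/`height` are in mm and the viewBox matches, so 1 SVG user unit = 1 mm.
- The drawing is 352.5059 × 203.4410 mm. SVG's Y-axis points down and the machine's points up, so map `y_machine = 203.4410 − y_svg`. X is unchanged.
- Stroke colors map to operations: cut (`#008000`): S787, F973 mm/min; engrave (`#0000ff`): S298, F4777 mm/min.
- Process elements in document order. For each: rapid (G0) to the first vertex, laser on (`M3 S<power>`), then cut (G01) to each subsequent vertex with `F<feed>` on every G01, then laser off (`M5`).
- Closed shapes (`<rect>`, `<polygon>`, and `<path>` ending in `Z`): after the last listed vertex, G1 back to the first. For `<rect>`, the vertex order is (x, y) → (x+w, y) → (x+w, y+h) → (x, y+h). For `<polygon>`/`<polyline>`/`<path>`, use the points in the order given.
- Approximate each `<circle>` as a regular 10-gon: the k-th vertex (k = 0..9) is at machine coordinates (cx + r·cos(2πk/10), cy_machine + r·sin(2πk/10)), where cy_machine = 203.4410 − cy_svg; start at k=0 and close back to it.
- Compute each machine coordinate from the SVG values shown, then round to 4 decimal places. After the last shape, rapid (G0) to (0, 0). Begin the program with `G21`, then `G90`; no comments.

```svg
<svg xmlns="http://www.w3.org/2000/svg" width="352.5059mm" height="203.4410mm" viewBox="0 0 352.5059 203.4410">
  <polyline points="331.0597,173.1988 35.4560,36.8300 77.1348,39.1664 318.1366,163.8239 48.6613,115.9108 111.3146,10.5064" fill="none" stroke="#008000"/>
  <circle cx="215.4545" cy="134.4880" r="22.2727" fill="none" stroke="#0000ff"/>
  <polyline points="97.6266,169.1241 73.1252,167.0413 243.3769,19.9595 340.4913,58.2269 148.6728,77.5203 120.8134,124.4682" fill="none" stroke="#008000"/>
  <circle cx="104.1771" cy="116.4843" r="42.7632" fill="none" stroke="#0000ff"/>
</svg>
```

viewBox `0 0 352.5059 203.4410` with mm width/height → 1 unit = 1 mm. Flip: y_m = 203.4410 − y_svg.

**Shape 1** — `<polyline>` open polyline, stroke `#008000` → cut (S787, F973). Machine vertices: (331.0597,30.2422) → (35.4560,166.6110) → (77.1348,164.2746) → (318.1366,39.6171) → (48.6613,87.5302) → (111.3146,192.9346). Open path.

**Shape 2** — `<circle>` circle, stroke `#0000ff` → engrave (S298, F4777). Machine vertices: (237.7272,68.9530) → (233.4735,82.0446) → (222.3371,90.1356) → (208.5719,90.1356) → (197.4355,82.0446) → (193.1818,68.9530) → (197.4355,55.8614) → (208.5719,47.7704) → (222.3371,47.7704) → (233.4735,55.8614) → (237.7272,68.9530). Closed: final G1 returns to the first vertex.

**Shape 3** — `<polyline>` open polyline, stroke `#008000` → cut (S787, F973). Machine vertices: (97.6266,34.3169) → (73.1252,36.3997) → (243.3769,183.4815) → (340.4913,145.2141) → (148.6728,125.9207) → (120.8134,78.9728). Open path.

**Shape 4** — `<circle>` circle, stroke `#0000ff` → engrave (S298, F4777). Machine vertices: (146.9403,86.9567) → (138.7733,112.0923) → (117.3917,127.6269) → (90.9625,127.6269) → (69.5809,112.0923) → (61.4139,86.9567) → (69.5809,61.8211) → (90.9625,46.2865) → (117.3917,46.2865) → (138.7733,61.8211) → (146.9403,86.9567). Closed: final G1 returns to the first vertex.

G21
G90
G0 X331.0597 Y30.2422
M3 S787
G01 X35.4560 Y166.6110 F973
G01 X77.1348 Y164.2746 F973
G01 X318.1366 Y39.6171 F973
G01 X48.6613 Y87.5302 F973
G01 X111.3146 Y192.9346 F973
M5
G0 X237.7272 Y68.9530
M3 S298
G01 X233.4735 Y82.0446 F4777
G01 X222.3371 Y90.1356 F4777
G01 X208.5719 Y90.1356 F4777
G01 X197.4355 Y82.0446 F4777
G01 X193.1818 Y68.9530 F4777
G01 X197.4355 Y55.8614 F4777
G01 X208.5719 Y47.7704 F4777
G01 X222.3371 Y47.7704 F4777
G01 X233.4735 Y55.8614 F4777
G01 X237.7272 Y68.9530 F4777
M5
G0 X97.6266 Y34.3169
M3 S787
G01 X73.1252 Y36.3997 F973
G01 X243.3769 Y183.4815 F973
G01 X340.4913 Y145.2141 F973
G01 X148.6728 Y125.9207 F973
G01 X120.8134 Y78.9728 F973
M5
G0 X146.9403 Y86.9567
M3 S298
G01 X138.7733 Y112.0923 F4777
G01 X117.3917 Y127.6269 F4777
G01 X90.9625 Y127.6269 F4777
G01 X69.5809 Y112.0923 F4777
G01 X61.4139 Y86.9567 F4777
G01 X69.5809 Y61.8211 F4777
G01 X90.9625 Y46.2865 F4777
G01 X117.3917 Y46.2865 F4777
G01 X138.7733 Y61.8211 F4777
G01 X146.9403 Y86.9567 F4777
M5
G0 X0.0000 Y0.0000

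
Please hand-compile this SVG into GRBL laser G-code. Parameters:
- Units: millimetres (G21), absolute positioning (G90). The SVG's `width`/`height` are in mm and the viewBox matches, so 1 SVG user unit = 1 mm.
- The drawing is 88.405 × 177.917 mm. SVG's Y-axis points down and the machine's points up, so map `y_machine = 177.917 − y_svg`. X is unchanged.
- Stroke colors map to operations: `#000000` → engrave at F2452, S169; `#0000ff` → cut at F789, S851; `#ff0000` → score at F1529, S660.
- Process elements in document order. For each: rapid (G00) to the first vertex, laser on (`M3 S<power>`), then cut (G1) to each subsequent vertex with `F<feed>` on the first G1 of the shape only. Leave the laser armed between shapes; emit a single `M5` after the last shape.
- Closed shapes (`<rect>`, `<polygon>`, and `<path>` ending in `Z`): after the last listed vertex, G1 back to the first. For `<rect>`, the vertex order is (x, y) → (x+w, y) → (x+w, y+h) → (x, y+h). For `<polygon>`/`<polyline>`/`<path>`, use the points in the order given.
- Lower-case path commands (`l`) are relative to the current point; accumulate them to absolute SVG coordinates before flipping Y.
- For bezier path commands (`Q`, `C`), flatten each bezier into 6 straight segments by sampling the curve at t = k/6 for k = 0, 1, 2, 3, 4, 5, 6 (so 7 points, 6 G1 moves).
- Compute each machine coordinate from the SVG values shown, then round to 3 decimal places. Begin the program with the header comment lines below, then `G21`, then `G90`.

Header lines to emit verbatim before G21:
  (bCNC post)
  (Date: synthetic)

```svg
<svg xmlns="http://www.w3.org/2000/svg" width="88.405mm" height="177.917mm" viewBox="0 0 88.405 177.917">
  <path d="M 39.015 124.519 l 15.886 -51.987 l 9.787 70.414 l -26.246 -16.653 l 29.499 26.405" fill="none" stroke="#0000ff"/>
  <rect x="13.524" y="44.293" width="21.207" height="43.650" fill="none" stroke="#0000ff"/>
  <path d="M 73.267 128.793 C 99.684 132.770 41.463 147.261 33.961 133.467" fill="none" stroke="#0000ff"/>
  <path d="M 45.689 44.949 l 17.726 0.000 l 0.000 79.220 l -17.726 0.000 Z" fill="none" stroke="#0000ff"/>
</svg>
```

viewBox `0 0 88.405 177.917` with mm width/height → 1 unit = 1 mm. Flip: y_m = 177.917 − y_svg.

**Shape 1** — `<path>` open polyline, stroke `#0000ff` → cut (S851, F789). Machine vertices: (39.015,53.398) → (54.901,105.385) → (64.688,34.971) → (38.442,51.624) → (67.941,25.219). Open path.

**Shape 2** — `<rect>` rectangle, stroke `#0000ff` → cut (S851, F789). Machine vertices: (13.524,133.624) → (34.731,133.624) → (34.731,89.974) → (13.524,89.974) → (13.524,133.624). Closed: final G1 returns to the first vertex.

**Shape 3** — `<path>` cubic bezier, stroke `#0000ff` → cut (S851, F789). Control points (SVG): P0=(73.267,128.793), P1=(99.684,132.770), P2=(41.463,147.261), P3=(33.961,133.467); sampled at t=k/6. Machine vertices: (73.267,49.124) → (80.049,46.439) → (76.485,43.079) → (66.334,40.123) → (53.356,38.647) → (41.312,39.730) → (33.961,44.450). Open path.

**Shape 4** — `<path>` rectangle, stroke `#0000ff` → cut (S851, F789). Machine vertices: (45.689,132.968) → (63.415,132.968) → (63.415,53.748) → (45.689,53.748) → (45.689,132.968). Closed: final G1 returns to the first vertex.

(bCNC post)
(Date: synthetic)
G21
G90
G00 X39.015 Y53.398
M3 S851
G1 X54.901 Y105.385 F789
G1 X64.688 Y34.971
G1 X38.442 Y51.624
G1 X67.941 Y25.219
G00 X13.524 Y133.624
M3 S851
G1 X34.731 Y133.624 F789
G1 X34.731 Y89.974
G1 X13.524 Y89.974
G1 X13.524 Y133.624
G00 X73.267 Y49.124
M3 S851
G1 X80.049 Y46.439 F789
G1 X76.485 Y43.079
G1 X66.334 Y40.123
G1 X53.356 Y38.647
G1 X41.312 Y39.730
G1 X33.961 Y44.450
G00 X45.689 Y132.968
M3 S851
G1 X63.415 Y132.968 F789
G1 X63.415 Y53.748
G1 X45.689 Y53.748
G1 X45.689 Y132.968
M5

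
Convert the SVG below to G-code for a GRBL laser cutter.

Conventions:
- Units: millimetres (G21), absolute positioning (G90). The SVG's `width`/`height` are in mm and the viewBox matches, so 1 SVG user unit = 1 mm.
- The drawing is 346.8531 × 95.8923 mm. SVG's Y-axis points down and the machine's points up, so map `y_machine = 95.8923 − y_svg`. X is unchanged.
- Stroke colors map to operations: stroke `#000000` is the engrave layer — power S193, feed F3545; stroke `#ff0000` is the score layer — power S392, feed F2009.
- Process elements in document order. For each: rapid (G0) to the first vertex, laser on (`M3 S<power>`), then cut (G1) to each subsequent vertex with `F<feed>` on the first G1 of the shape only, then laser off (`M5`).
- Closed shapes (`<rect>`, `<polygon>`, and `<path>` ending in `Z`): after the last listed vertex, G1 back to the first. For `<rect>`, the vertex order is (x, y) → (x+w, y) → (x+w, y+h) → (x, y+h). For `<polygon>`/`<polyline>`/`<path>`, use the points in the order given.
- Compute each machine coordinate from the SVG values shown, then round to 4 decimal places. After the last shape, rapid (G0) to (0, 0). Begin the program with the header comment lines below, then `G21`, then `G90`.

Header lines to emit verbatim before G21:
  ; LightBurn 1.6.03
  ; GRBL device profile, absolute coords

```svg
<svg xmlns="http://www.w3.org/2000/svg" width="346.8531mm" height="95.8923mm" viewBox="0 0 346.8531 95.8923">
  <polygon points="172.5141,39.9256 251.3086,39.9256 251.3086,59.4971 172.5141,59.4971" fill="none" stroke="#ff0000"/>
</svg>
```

1 u = 1 mm; y_m = 95.8923 − y.

[1] `<polygon>` rectangle, #ff0000→score S392 F2009: (172.5141,55.9667) → (251.3086,55.9667) → (251.3086,36.3952) → (172.5141,36.3952) → (172.5141,55.9667) (closed)

; LightBurn 1.6.03
; GRBL device profile, absolute coords
G21
G90
G0 X172.5141 Y55.9667
M3 S392
G1 X251.3086 Y55.9667 F2009
G1 X251.3086 Y36.3952
G1 X172.5141 Y36.3952
G1 X172.5141 Y55.9667
M5
G0 X0.0000 Y0.0000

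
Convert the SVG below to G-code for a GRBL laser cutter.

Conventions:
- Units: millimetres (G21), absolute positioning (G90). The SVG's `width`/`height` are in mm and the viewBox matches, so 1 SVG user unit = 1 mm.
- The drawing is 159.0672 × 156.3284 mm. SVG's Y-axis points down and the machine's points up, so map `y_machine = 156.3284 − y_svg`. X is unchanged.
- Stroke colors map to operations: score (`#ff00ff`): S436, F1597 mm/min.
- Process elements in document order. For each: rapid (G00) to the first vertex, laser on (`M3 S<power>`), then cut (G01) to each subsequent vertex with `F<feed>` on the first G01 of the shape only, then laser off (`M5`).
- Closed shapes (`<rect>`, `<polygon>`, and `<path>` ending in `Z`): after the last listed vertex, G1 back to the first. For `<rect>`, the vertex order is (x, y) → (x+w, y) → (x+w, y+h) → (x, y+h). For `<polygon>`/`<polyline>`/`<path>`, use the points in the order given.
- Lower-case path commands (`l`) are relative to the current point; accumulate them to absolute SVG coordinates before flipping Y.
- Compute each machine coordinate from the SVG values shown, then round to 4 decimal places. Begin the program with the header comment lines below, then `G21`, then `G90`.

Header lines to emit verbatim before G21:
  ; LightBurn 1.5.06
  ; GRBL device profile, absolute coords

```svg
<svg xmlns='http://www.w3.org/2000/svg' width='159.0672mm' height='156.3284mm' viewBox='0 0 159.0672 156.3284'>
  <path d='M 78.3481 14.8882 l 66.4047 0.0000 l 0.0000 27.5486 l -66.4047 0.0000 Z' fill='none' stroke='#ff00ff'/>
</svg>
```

Since the viewBox matches the mm dimensions, user units are millimetres directly. The only transform is the Y-flip y_m = 156.3284 − y_svg.

Shape 1 is a rectangle drawn with `<path>`. Its stroke #ff00ff means score at S436, F1597. After flipping Y the toolpath is (78.3481,141.4402) → (144.7528,141.4402) → (144.7528,113.8916) → (78.3481,113.8916) → (78.3481,141.4402), returning to the start.

; LightBurn 1.5.06
; GRBL device profile, absolute coords
G21
G90
G00 X78.3481 Y141.4402
M3 S436
G01 X144.7528 Y141.4402 F1597
G01 X144.7528 Y113.8916
G01 X78.3481 Y113.8916
G01 X78.3481 Y141.4402
M5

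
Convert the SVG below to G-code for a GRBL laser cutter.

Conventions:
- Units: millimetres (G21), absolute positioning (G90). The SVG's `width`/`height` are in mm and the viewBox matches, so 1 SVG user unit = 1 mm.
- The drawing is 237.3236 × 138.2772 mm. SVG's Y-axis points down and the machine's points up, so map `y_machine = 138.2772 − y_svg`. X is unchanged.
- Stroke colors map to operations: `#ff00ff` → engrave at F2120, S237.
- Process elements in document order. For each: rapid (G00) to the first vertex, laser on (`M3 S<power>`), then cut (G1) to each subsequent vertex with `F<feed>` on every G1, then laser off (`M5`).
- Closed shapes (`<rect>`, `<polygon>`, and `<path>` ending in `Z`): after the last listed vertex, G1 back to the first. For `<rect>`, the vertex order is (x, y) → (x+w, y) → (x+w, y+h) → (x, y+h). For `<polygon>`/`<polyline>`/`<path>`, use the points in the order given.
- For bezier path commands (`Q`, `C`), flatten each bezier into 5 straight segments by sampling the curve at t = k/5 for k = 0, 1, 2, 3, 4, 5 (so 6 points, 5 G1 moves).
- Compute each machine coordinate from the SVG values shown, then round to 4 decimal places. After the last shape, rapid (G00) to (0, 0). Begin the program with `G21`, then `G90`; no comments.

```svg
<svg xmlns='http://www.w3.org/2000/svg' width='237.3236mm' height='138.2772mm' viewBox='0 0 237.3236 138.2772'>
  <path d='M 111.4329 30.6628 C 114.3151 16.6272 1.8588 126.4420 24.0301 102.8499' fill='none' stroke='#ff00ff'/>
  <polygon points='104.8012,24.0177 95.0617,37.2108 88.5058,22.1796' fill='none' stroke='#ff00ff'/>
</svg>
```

G21
G90
G00 X111.4329 Y107.6144
M3 S237
G1 X101.3213 Y103.2318 F2120
G1 X75.5269 Y81.4734 F2120
G1 X46.0480 Y54.6876 F2120
G1 X24.8829 Y35.2228 F2120
G1 X24.0301 Y35.4273 F2120
M5
G00 X104.8012 Y114.2595
M3 S237
G1 X95.0617 Y101.0664 F2120
G1 X88.5058 Y116.0976 F2120
G1 X104.8012 Y114.2595 F2120
M5
G00 X0.0000 Y0.0000

viewBox `0 0 237.3236 138.2772` with mm width/height → 1 unit = 1 mm. Flip: y_m = 138.2772 − y_svg.

**Shape 1** — `<path>` cubic bezier, stroke `#ff00ff` → engrave (S237, F2120). Control points (SVG): P0=(111.4329,30.6628), P1=(114.3151,16.6272), P2=(1.8588,126.4420), P3=(24.0301,102.8499); sampled at t=k/5. Machine vertices: (111.4329,107.6144) → (101.3213,103.2318) → (75.5269,81.4734) → (46.0480,54.6876) → (24.8829,35.2228) → (24.0301,35.4273). Open path.

**Shape 2** — `<polygon>` regular polygon, stroke `#ff00ff` → engrave (S237, F2120). Machine vertices: (104.8012,114.2595) → (95.0617,101.0664) → (88.5058,116.0976) → (104.8012,114.2595). Closed: final G1 returns to the first vertex.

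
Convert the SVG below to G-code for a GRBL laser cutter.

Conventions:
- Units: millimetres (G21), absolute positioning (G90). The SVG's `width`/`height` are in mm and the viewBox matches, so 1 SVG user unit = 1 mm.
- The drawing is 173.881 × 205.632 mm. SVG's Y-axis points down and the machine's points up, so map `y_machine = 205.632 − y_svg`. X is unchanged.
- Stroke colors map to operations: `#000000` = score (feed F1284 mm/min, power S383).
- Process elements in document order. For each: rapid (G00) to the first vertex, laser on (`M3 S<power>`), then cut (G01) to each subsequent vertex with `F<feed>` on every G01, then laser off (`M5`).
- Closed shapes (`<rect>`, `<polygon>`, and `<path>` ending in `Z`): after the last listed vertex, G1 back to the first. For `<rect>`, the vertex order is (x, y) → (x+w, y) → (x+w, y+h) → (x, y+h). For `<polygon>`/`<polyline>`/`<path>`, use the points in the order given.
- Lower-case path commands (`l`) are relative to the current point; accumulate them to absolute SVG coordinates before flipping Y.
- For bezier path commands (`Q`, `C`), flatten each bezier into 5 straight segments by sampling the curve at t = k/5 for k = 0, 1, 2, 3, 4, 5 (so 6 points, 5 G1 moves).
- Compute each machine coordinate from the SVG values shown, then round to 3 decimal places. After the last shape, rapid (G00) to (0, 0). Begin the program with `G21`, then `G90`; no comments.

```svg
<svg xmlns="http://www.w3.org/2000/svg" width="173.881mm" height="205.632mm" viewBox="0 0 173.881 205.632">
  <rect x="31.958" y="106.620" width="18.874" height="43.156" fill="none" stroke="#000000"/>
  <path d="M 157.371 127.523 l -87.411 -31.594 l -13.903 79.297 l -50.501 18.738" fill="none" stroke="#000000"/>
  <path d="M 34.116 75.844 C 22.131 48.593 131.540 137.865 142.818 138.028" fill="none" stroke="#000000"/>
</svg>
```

Since the viewBox matches the mm dimensions, user units are millimetres directly. The only transform is the Y-flip y_m = 205.632 − y_svg.

Shape 1 is a rectangle drawn with `<rect>`. Its stroke #000000 means score at S383, F1284. After flipping Y the toolpath is (31.958,99.012) → (50.832,99.012) → (50.832,55.856) → (31.958,55.856) → (31.958,99.012), returning to the start.

Shape 2 is a open polyline drawn with `<path>`. Its stroke #000000 means score at S383, F1284. After flipping Y the toolpath is (157.371,78.109) → (69.960,109.703) → (56.057,30.406) → (5.556,11.668).

Shape 3 is a cubic bezier drawn with `<path>`. Its stroke #000000 means score at S383, F1284. After flipping Y the toolpath is (34.116,129.788) → (39.736,133.801) → (63.954,119.719) → (96.231,97.411) → (126.032,76.750) → (142.818,67.604).

G21
G90
G00 X31.958 Y99.012
M3 S383
G01 X50.832 Y99.012 F1284
G01 X50.832 Y55.856 F1284
G01 X31.958 Y55.856 F1284
G01 X31.958 Y99.012 F1284
M5
G00 X157.371 Y78.109
M3 S383
G01 X69.960 Y109.703 F1284
G01 X56.057 Y30.406 F1284
G01 X5.556 Y11.668 F1284
M5
G00 X34.116 Y129.788
M3 S383
G01 X39.736 Y133.801 F1284
G01 X63.954 Y119.719 F1284
G01 X96.231 Y97.411 F1284
G01 X126.032 Y76.750 F1284
G01 X142.818 Y67.604 F1284
M5
G00 X0.000 Y0.000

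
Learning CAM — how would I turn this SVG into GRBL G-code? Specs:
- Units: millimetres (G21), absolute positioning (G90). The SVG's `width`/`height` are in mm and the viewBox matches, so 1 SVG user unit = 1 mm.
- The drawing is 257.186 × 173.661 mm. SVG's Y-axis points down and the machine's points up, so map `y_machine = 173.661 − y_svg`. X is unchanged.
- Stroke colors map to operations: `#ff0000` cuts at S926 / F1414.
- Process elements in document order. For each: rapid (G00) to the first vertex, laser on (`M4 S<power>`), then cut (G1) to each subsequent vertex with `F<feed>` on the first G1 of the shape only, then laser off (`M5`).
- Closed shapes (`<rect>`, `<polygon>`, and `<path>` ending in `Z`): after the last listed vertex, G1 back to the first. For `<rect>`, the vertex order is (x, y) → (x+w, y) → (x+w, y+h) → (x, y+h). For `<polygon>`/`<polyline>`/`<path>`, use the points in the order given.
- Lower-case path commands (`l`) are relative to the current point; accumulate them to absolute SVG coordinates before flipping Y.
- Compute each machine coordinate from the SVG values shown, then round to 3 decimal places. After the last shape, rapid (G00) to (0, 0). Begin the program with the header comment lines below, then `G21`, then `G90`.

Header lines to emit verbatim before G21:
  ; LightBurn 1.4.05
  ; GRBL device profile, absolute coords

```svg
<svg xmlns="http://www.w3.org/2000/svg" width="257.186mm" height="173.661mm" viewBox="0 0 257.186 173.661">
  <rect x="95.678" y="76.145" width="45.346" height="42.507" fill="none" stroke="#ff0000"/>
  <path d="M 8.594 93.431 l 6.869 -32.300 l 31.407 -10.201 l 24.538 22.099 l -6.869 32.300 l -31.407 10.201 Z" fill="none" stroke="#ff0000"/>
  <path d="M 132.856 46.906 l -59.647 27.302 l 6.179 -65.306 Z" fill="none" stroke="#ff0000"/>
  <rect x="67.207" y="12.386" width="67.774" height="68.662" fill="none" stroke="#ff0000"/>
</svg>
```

viewBox `0 0 257.186 173.661` with mm width/height → 1 unit = 1 mm. Flip: y_m = 173.661 − y_svg.

**Shape 1** — `<rect>` rectangle, stroke `#ff0000` → cut (S926, F1414). Machine vertices: (95.678,97.516) → (141.024,97.516) → (141.024,55.009) → (95.678,55.009) → (95.678,97.516). Closed: final G1 returns to the first vertex.

**Shape 2** — `<path>` regular polygon, stroke `#ff0000` → cut (S926, F1414). Machine vertices: (8.594,80.230) → (15.463,112.530) → (46.870,122.731) → (71.408,100.632) → (64.539,68.332) → (33.132,58.131) → (8.594,80.230). Closed: final G1 returns to the first vertex.

**Shape 3** — `<path>` regular polygon, stroke `#ff0000` → cut (S926, F1414). Machine vertices: (132.856,126.755) → (73.209,99.453) → (79.388,164.759) → (132.856,126.755). Closed: final G1 returns to the first vertex.

**Shape 4** — `<rect>` rectangle, stroke `#ff0000` → cut (S926, F1414). Machine vertices: (67.207,161.275) → (134.981,161.275) → (134.981,92.613) → (67.207,92.613) → (67.207,161.275). Closed: final G1 returns to the first vertex.

; LightBurn 1.4.05
; GRBL device profile, absolute coords
G21
G90
G00 X95.678 Y97.516
M4 S926
G1 X141.024 Y97.516 F1414
G1 X141.024 Y55.009
G1 X95.678 Y55.009
G1 X95.678 Y97.516
M5
G00 X8.594 Y80.230
M4 S926
G1 X15.463 Y112.530 F1414
G1 X46.870 Y122.731
G1 X71.408 Y100.632
G1 X64.539 Y68.332
G1 X33.132 Y58.131
G1 X8.594 Y80.230
M5
G00 X132.856 Y126.755
M4 S926
G1 X73.209 Y99.453 F1414
G1 X79.388 Y164.759
G1 X132.856 Y126.755
M5
G00 X67.207 Y161.275
M4 S926
G1 X134.981 Y161.275 F1414
G1 X134.981 Y92.613
G1 X67.207 Y92.613
G1 X67.207 Y161.275
M5
G00 X0.000 Y0.000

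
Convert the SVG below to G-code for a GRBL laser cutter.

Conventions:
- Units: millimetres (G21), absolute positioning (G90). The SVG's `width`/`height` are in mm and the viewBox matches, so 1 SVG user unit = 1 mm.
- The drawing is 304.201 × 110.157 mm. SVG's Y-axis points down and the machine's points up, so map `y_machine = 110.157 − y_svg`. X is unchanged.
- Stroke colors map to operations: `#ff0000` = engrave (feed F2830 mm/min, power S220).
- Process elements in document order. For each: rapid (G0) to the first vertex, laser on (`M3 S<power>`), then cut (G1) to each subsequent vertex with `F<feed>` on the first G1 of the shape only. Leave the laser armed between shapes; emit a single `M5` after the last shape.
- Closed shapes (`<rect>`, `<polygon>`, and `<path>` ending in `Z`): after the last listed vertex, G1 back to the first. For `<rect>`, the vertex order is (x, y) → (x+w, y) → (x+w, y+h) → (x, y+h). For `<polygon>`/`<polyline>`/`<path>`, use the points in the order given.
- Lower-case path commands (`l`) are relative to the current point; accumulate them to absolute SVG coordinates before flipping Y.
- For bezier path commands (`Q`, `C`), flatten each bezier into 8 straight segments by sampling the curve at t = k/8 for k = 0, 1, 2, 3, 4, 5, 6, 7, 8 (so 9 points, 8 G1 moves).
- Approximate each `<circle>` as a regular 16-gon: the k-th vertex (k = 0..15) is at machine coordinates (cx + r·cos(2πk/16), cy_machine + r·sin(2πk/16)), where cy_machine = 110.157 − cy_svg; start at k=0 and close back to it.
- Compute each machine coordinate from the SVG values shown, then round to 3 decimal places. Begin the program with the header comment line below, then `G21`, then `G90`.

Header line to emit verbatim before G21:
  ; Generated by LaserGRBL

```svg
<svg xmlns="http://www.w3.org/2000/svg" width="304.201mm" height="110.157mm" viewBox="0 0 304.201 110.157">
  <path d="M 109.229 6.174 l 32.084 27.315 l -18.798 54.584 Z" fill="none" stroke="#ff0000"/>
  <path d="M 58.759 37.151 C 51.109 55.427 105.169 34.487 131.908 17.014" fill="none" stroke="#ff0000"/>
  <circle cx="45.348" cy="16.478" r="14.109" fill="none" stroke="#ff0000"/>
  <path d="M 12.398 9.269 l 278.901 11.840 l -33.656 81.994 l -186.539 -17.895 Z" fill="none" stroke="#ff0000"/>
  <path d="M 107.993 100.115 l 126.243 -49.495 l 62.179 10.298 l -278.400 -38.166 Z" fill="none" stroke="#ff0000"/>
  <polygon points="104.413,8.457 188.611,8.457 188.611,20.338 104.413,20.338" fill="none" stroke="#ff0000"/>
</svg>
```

; Generated by LaserGRBL
G21
G90
G0 X109.229 Y103.983
M3 S220
G1 X141.313 Y76.668 F2830
G1 X122.515 Y22.084
G1 X109.229 Y103.983
G0 X58.759 Y73.006
M3 S220
G1 X58.609 Y67.907 F2830
G1 X63.201 Y65.985
G1 X71.492 Y66.739
G1 X82.438 Y69.669
G1 X94.996 Y74.274
G1 X108.122 Y80.055
G1 X120.774 Y86.511
G1 X131.908 Y93.143
G0 X59.457 Y93.679
M3 S220
G1 X58.383 Y99.078 F2830
G1 X55.325 Y103.656
G1 X50.747 Y106.714
G1 X45.348 Y107.788
G1 X39.949 Y106.714
G1 X35.371 Y103.656
G1 X32.313 Y99.078
G1 X31.239 Y93.679
G1 X32.313 Y88.280
G1 X35.371 Y83.702
G1 X39.949 Y80.644
G1 X45.348 Y79.570
G1 X50.747 Y80.644
G1 X55.325 Y83.702
G1 X58.383 Y88.280
G1 X59.457 Y93.679
G0 X12.398 Y100.888
M3 S220
G1 X291.299 Y89.048 F2830
G1 X257.643 Y7.054
G1 X71.104 Y24.949
G1 X12.398 Y100.888
G0 X107.993 Y10.042
M3 S220
G1 X234.236 Y59.537 F2830
G1 X296.415 Y49.239
G1 X18.015 Y87.405
G1 X107.993 Y10.042
G0 X104.413 Y101.700
M3 S220
G1 X188.611 Y101.700 F2830
G1 X188.611 Y89.819
G1 X104.413 Y89.819
G1 X104.413 Y101.700
M5

Since the viewBox matches the mm dimensions, user units are millimetres directly. The only transform is the Y-flip y_m = 110.157 − y_svg.

Shape 1 is a closed polygon drawn with `<path>`. Its stroke #ff0000 means engrave at S220, F2830. After flipping Y the toolpath is (109.229,103.983) → (141.313,76.668) → (122.515,22.084) → (109.229,103.983), returning to the start.

Shape 2 is a cubic bezier drawn with `<path>`. Its stroke #ff0000 means engrave at S220, F2830. After flipping Y the toolpath is (58.759,73.006) → (58.609,67.907) → (63.201,65.985) → (71.492,66.739) → (82.438,69.669) → (94.996,74.274) → (108.122,80.055) → (120.774,86.511) → (131.908,93.143).

Shape 3 is a circle drawn with `<circle>`. Its stroke #ff0000 means engrave at S220, F2830. After flipping Y the toolpath is (59.457,93.679) → (58.383,99.078) → (55.325,103.656) → (50.747,106.714) → (45.348,107.788) → (39.949,106.714) → (35.371,103.656) → (32.313,99.078) → (31.239,93.679) → (32.313,88.280) → (35.371,83.702) → (39.949,80.644) → (45.348,79.570) → (50.747,80.644) → (55.325,83.702) → (58.383,88.280) → (59.457,93.679), returning to the start.

Shape 4 is a closed polygon drawn with `<path>`. Its stroke #ff0000 means engrave at S220, F2830. After flipping Y the toolpath is (12.398,100.888) → (291.299,89.048) → (257.643,7.054) → (71.104,24.949) → (12.398,100.888), returning to the start.

Shape 5 is a closed polygon drawn with `<path>`. Its stroke #ff0000 means engrave at S220, F2830. After flipping Y the toolpath is (107.993,10.042) → (234.236,59.537) → (296.415,49.239) → (18.015,87.405) → (107.993,10.042), returning to the start.

Shape 6 is a rectangle drawn with `<polygon>`. Its stroke #ff0000 means engrave at S220, F2830. After flipping Y the toolpath is (104.413,101.700) → (188.611,101.700) → (188.611,89.819) → (104.413,89.819) → (104.413,101.700), returning to the start.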